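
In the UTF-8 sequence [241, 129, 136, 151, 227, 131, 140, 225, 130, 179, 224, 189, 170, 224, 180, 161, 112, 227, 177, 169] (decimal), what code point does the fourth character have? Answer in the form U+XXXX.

Offset 0: leading byte 0xF1 = 11110001 → 4-byte char #1 = F1 81 88 97.
Offset 4: leading byte 0xE3 = 11100011 → 3-byte char #2 = E3 83 8C.
Offset 7: leading byte 0xE1 = 11100001 → 3-byte char #3 = E1 82 B3.
Offset 10: leading byte 0xE0 = 11100000 → 3-byte char #4 = E0 BD AA.
Leading byte 0xE0 = 11100000 matches 1110xxxx → 3-byte sequence.
Byte 1: 0xE0 = 11100000, payload 0000 (4 bits).
Byte 2: 0xBD = 10111101 (10xxxxxx ✓), payload 111101.
Byte 3: 0xAA = 10101010 (10xxxxxx ✓), payload 101010.
Concatenate: 0000111101101010 = 0xF6A (16 bits → U+0F6A).

U+0F6A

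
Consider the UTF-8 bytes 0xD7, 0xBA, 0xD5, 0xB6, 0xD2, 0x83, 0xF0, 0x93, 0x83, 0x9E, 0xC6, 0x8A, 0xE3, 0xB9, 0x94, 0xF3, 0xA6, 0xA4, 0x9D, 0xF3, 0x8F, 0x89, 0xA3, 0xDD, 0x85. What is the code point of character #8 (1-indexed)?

U+CF263

Offset 0: leading byte 0xD7 = 11010111 → 2-byte char #1 = D7 BA.
Offset 2: leading byte 0xD5 = 11010101 → 2-byte char #2 = D5 B6.
Offset 4: leading byte 0xD2 = 11010010 → 2-byte char #3 = D2 83.
Offset 6: leading byte 0xF0 = 11110000 → 4-byte char #4 = F0 93 83 9E.
Offset 10: leading byte 0xC6 = 11000110 → 2-byte char #5 = C6 8A.
Offset 12: leading byte 0xE3 = 11100011 → 3-byte char #6 = E3 B9 94.
Offset 15: leading byte 0xF3 = 11110011 → 4-byte char #7 = F3 A6 A4 9D.
Offset 19: leading byte 0xF3 = 11110011 → 4-byte char #8 = F3 8F 89 A3.
Leading byte 0xF3 = 11110011 matches 11110xxx → 4-byte sequence.
Byte 1: 0xF3 = 11110011, payload 011 (3 bits).
Byte 2: 0x8F = 10001111 (10xxxxxx ✓), payload 001111.
Byte 3: 0x89 = 10001001 (10xxxxxx ✓), payload 001001.
Byte 4: 0xA3 = 10100011 (10xxxxxx ✓), payload 100011.
Concatenate: 011001111001001100011 = 0xCF263 (21 bits → U+CF263).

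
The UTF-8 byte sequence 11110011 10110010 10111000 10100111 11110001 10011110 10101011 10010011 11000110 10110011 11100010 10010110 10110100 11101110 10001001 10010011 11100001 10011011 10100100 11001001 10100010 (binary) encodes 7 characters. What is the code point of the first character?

Offset 0: leading byte 0xF3 = 11110011 → 4-byte char #1 = F3 B2 B8 A7.
Leading byte 0xF3 = 11110011 matches 11110xxx → 4-byte sequence.
Byte 1: 0xF3 = 11110011, payload 011 (3 bits).
Byte 2: 0xB2 = 10110010 (10xxxxxx ✓), payload 110010.
Byte 3: 0xB8 = 10111000 (10xxxxxx ✓), payload 111000.
Byte 4: 0xA7 = 10100111 (10xxxxxx ✓), payload 100111.
Concatenate: 011110010111000100111 = 0xF2E27 (21 bits → U+F2E27).

U+F2E27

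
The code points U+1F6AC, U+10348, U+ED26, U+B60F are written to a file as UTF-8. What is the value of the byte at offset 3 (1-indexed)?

0x9A

1-indexed offset 3 is 0-indexed offset 2.
U+1F6AC → 4-byte form F0 9F 9A AC at offsets 0–3.
Offset 2 falls in char 1's range; it's byte 3 of F0 9F 9A AC = 0x9A.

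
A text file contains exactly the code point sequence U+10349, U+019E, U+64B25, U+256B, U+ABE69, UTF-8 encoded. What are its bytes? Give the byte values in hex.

F0 90 8D 89 C6 9E F1 A4 AC A5 E2 95 AB F2 AB B9 A9

U+10349: 4-byte form → F0 90 8D 89.
U+019E: 2-byte form → C6 9E.
U+64B25: 4-byte form → F1 A4 AC A5.
U+256B: 3-byte form → E2 95 AB.
U+ABE69: 4-byte form → F2 AB B9 A9.
Concatenated (17 bytes): F0 90 8D 89 C6 9E F1 A4 AC A5 E2 95 AB F2 AB B9 A9.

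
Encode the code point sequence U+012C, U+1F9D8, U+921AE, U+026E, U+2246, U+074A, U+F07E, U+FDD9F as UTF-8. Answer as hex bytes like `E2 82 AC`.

C4 AC F0 9F A7 98 F2 92 86 AE C9 AE E2 89 86 DD 8A EF 81 BE F3 BD B6 9F

U+012C: 2-byte form → C4 AC.
U+1F9D8: 4-byte form → F0 9F A7 98.
U+921AE: 4-byte form → F2 92 86 AE.
U+026E: 2-byte form → C9 AE.
U+2246: 3-byte form → E2 89 86.
U+074A: 2-byte form → DD 8A.
U+F07E: 3-byte form → EF 81 BE.
U+FDD9F: 4-byte form → F3 BD B6 9F.
Concatenated (24 bytes): C4 AC F0 9F A7 98 F2 92 86 AE C9 AE E2 89 86 DD 8A EF 81 BE F3 BD B6 9F.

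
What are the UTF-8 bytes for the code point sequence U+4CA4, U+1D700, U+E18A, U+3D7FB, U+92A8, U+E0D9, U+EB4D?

E4 B2 A4 F0 9D 9C 80 EE 86 8A F0 BD 9F BB E9 8A A8 EE 83 99 EE AD 8D

U+4CA4: 3-byte form → E4 B2 A4.
U+1D700: 4-byte form → F0 9D 9C 80.
U+E18A: 3-byte form → EE 86 8A.
U+3D7FB: 4-byte form → F0 BD 9F BB.
U+92A8: 3-byte form → E9 8A A8.
U+E0D9: 3-byte form → EE 83 99.
U+EB4D: 3-byte form → EE AD 8D.
Concatenated (23 bytes): E4 B2 A4 F0 9D 9C 80 EE 86 8A F0 BD 9F BB E9 8A A8 EE 83 99 EE AD 8D.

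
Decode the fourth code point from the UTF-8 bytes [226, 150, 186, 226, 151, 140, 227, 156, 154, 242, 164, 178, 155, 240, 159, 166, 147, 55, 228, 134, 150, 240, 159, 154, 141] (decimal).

U+A4C9B

Offset 0: leading byte 0xE2 = 11100010 → 3-byte char #1 = E2 96 BA.
Offset 3: leading byte 0xE2 = 11100010 → 3-byte char #2 = E2 97 8C.
Offset 6: leading byte 0xE3 = 11100011 → 3-byte char #3 = E3 9C 9A.
Offset 9: leading byte 0xF2 = 11110010 → 4-byte char #4 = F2 A4 B2 9B.
Leading byte 0xF2 = 11110010 matches 11110xxx → 4-byte sequence.
Byte 1: 0xF2 = 11110010, payload 010 (3 bits).
Byte 2: 0xA4 = 10100100 (10xxxxxx ✓), payload 100100.
Byte 3: 0xB2 = 10110010 (10xxxxxx ✓), payload 110010.
Byte 4: 0x9B = 10011011 (10xxxxxx ✓), payload 011011.
Concatenate: 010100100110010011011 = 0xA4C9B (21 bits → U+A4C9B).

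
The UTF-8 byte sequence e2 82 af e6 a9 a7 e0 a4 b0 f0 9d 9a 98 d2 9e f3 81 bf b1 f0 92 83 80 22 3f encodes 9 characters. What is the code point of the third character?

U+0930

Offset 0: leading byte 0xE2 = 11100010 → 3-byte char #1 = E2 82 AF.
Offset 3: leading byte 0xE6 = 11100110 → 3-byte char #2 = E6 A9 A7.
Offset 6: leading byte 0xE0 = 11100000 → 3-byte char #3 = E0 A4 B0.
Leading byte 0xE0 = 11100000 matches 1110xxxx → 3-byte sequence.
Byte 1: 0xE0 = 11100000, payload 0000 (4 bits).
Byte 2: 0xA4 = 10100100 (10xxxxxx ✓), payload 100100.
Byte 3: 0xB0 = 10110000 (10xxxxxx ✓), payload 110000.
Concatenate: 0000100100110000 = 0x930 (16 bits → U+0930).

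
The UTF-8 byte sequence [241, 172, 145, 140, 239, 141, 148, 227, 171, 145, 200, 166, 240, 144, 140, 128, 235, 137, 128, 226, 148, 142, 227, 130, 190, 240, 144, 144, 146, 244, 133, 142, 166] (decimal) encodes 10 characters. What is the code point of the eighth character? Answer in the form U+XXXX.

Offset 0: leading byte 0xF1 = 11110001 → 4-byte char #1 = F1 AC 91 8C.
Offset 4: leading byte 0xEF = 11101111 → 3-byte char #2 = EF 8D 94.
Offset 7: leading byte 0xE3 = 11100011 → 3-byte char #3 = E3 AB 91.
Offset 10: leading byte 0xC8 = 11001000 → 2-byte char #4 = C8 A6.
Offset 12: leading byte 0xF0 = 11110000 → 4-byte char #5 = F0 90 8C 80.
Offset 16: leading byte 0xEB = 11101011 → 3-byte char #6 = EB 89 80.
Offset 19: leading byte 0xE2 = 11100010 → 3-byte char #7 = E2 94 8E.
Offset 22: leading byte 0xE3 = 11100011 → 3-byte char #8 = E3 82 BE.
Leading byte 0xE3 = 11100011 matches 1110xxxx → 3-byte sequence.
Byte 1: 0xE3 = 11100011, payload 0011 (4 bits).
Byte 2: 0x82 = 10000010 (10xxxxxx ✓), payload 000010.
Byte 3: 0xBE = 10111110 (10xxxxxx ✓), payload 111110.
Concatenate: 0011000010111110 = 0x30BE (16 bits → U+30BE).

U+30BE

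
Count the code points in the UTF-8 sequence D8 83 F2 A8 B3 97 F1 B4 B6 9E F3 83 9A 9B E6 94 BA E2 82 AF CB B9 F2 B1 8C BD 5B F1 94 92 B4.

10

Byte at offset 0: 0xD8 = 11011000 → 2-byte char (#1). Advance 2.
Byte at offset 2: 0xF2 = 11110010 → 4-byte char (#2). Advance 4.
Byte at offset 6: 0xF1 = 11110001 → 4-byte char (#3). Advance 4.
Byte at offset 10: 0xF3 = 11110011 → 4-byte char (#4). Advance 4.
Byte at offset 14: 0xE6 = 11100110 → 3-byte char (#5). Advance 3.
Byte at offset 17: 0xE2 = 11100010 → 3-byte char (#6). Advance 3.
Byte at offset 20: 0xCB = 11001011 → 2-byte char (#7). Advance 2.
Byte at offset 22: 0xF2 = 11110010 → 4-byte char (#8). Advance 4.
Byte at offset 26: 0x5B = 01011011 → 1-byte char (#9). Advance 1.
Byte at offset 27: 0xF1 = 11110001 → 4-byte char (#10). Advance 4.
Reached end at offset 31 after 10 code points.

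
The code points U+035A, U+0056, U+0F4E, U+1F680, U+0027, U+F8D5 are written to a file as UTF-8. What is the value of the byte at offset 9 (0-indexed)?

0x80

U+035A → 2-byte form CD 9A at offsets 0–1.
U+0056 → 1-byte form 56 at offsets 2–2.
U+0F4E → 3-byte form E0 BD 8E at offsets 3–5.
U+1F680 → 4-byte form F0 9F 9A 80 at offsets 6–9.
Offset 9 falls in char 4's range; it's byte 4 of F0 9F 9A 80 = 0x80.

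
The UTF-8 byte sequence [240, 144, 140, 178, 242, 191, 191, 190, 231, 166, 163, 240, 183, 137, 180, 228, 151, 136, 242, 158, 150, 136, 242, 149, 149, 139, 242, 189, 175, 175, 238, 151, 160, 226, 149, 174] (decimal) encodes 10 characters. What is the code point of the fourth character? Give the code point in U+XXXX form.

U+37274

Offset 0: leading byte 0xF0 = 11110000 → 4-byte char #1 = F0 90 8C B2.
Offset 4: leading byte 0xF2 = 11110010 → 4-byte char #2 = F2 BF BF BE.
Offset 8: leading byte 0xE7 = 11100111 → 3-byte char #3 = E7 A6 A3.
Offset 11: leading byte 0xF0 = 11110000 → 4-byte char #4 = F0 B7 89 B4.
Leading byte 0xF0 = 11110000 matches 11110xxx → 4-byte sequence.
Byte 1: 0xF0 = 11110000, payload 000 (3 bits).
Byte 2: 0xB7 = 10110111 (10xxxxxx ✓), payload 110111.
Byte 3: 0x89 = 10001001 (10xxxxxx ✓), payload 001001.
Byte 4: 0xB4 = 10110100 (10xxxxxx ✓), payload 110100.
Concatenate: 000110111001001110100 = 0x37274 (21 bits → U+37274).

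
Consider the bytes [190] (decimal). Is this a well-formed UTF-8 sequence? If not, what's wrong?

invalid (continuation byte with no leading byte)

Byte 0xBE = 10111110 has the form 10xxxxxx — a continuation byte — but there is no preceding leading byte.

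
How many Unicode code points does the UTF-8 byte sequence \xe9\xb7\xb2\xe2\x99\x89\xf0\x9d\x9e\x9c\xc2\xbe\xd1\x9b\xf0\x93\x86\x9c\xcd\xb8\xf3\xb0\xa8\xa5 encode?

8

Byte at offset 0: 0xE9 = 11101001 → 3-byte char (#1). Advance 3.
Byte at offset 3: 0xE2 = 11100010 → 3-byte char (#2). Advance 3.
Byte at offset 6: 0xF0 = 11110000 → 4-byte char (#3). Advance 4.
Byte at offset 10: 0xC2 = 11000010 → 2-byte char (#4). Advance 2.
Byte at offset 12: 0xD1 = 11010001 → 2-byte char (#5). Advance 2.
Byte at offset 14: 0xF0 = 11110000 → 4-byte char (#6). Advance 4.
Byte at offset 18: 0xCD = 11001101 → 2-byte char (#7). Advance 2.
Byte at offset 20: 0xF3 = 11110011 → 4-byte char (#8). Advance 4.
Reached end at offset 24 after 8 code points.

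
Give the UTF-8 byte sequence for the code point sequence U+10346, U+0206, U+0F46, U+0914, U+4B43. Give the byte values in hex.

U+10346: 4-byte form → F0 90 8D 86.
U+0206: 2-byte form → C8 86.
U+0F46: 3-byte form → E0 BD 86.
U+0914: 3-byte form → E0 A4 94.
U+4B43: 3-byte form → E4 AD 83.
Concatenated (15 bytes): F0 90 8D 86 C8 86 E0 BD 86 E0 A4 94 E4 AD 83.

F0 90 8D 86 C8 86 E0 BD 86 E0 A4 94 E4 AD 83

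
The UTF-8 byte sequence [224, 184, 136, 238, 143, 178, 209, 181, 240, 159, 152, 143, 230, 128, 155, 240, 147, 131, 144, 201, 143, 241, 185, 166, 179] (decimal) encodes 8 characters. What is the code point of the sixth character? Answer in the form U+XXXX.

U+130D0

Offset 0: leading byte 0xE0 = 11100000 → 3-byte char #1 = E0 B8 88.
Offset 3: leading byte 0xEE = 11101110 → 3-byte char #2 = EE 8F B2.
Offset 6: leading byte 0xD1 = 11010001 → 2-byte char #3 = D1 B5.
Offset 8: leading byte 0xF0 = 11110000 → 4-byte char #4 = F0 9F 98 8F.
Offset 12: leading byte 0xE6 = 11100110 → 3-byte char #5 = E6 80 9B.
Offset 15: leading byte 0xF0 = 11110000 → 4-byte char #6 = F0 93 83 90.
Leading byte 0xF0 = 11110000 matches 11110xxx → 4-byte sequence.
Byte 1: 0xF0 = 11110000, payload 000 (3 bits).
Byte 2: 0x93 = 10010011 (10xxxxxx ✓), payload 010011.
Byte 3: 0x83 = 10000011 (10xxxxxx ✓), payload 000011.
Byte 4: 0x90 = 10010000 (10xxxxxx ✓), payload 010000.
Concatenate: 000010011000011010000 = 0x130D0 (21 bits → U+130D0).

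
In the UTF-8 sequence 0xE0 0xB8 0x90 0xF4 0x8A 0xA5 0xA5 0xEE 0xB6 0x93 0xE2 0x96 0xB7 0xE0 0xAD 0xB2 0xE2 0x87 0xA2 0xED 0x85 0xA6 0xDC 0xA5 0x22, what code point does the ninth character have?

Offset 0: leading byte 0xE0 = 11100000 → 3-byte char #1 = E0 B8 90.
Offset 3: leading byte 0xF4 = 11110100 → 4-byte char #2 = F4 8A A5 A5.
Offset 7: leading byte 0xEE = 11101110 → 3-byte char #3 = EE B6 93.
Offset 10: leading byte 0xE2 = 11100010 → 3-byte char #4 = E2 96 B7.
Offset 13: leading byte 0xE0 = 11100000 → 3-byte char #5 = E0 AD B2.
Offset 16: leading byte 0xE2 = 11100010 → 3-byte char #6 = E2 87 A2.
Offset 19: leading byte 0xED = 11101101 → 3-byte char #7 = ED 85 A6.
Offset 22: leading byte 0xDC = 11011100 → 2-byte char #8 = DC A5.
Offset 24: leading byte 0x22 = 00100010 → 1-byte char #9 = 22.
Leading byte 0x22 = 00100010 matches 0xxxxxxx → 1-byte sequence.
Byte 1: 0x22 = 00100010, payload 0100010 (7 bits).
Concatenate: 0100010 = 0x22 (7 bits → U+0022).

U+0022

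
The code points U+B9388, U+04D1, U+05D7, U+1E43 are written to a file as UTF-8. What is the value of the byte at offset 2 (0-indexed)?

0x8E

U+B9388 → 4-byte form F2 B9 8E 88 at offsets 0–3.
Offset 2 falls in char 1's range; it's byte 3 of F2 B9 8E 88 = 0x8E.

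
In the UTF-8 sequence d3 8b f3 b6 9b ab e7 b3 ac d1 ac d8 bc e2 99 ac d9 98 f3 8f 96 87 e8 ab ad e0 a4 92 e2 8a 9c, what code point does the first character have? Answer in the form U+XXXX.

Offset 0: leading byte 0xD3 = 11010011 → 2-byte char #1 = D3 8B.
Leading byte 0xD3 = 11010011 matches 110xxxxx → 2-byte sequence.
Byte 1: 0xD3 = 11010011, payload 10011 (5 bits).
Byte 2: 0x8B = 10001011 (10xxxxxx ✓), payload 001011.
Concatenate: 10011001011 = 0x4CB (11 bits → U+04CB).

U+04CB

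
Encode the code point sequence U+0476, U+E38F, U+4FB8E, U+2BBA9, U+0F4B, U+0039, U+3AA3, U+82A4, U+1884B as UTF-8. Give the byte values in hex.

U+0476: 2-byte form → D1 B6.
U+E38F: 3-byte form → EE 8E 8F.
U+4FB8E: 4-byte form → F1 8F AE 8E.
U+2BBA9: 4-byte form → F0 AB AE A9.
U+0F4B: 3-byte form → E0 BD 8B.
U+0039: 1-byte form → 39.
U+3AA3: 3-byte form → E3 AA A3.
U+82A4: 3-byte form → E8 8A A4.
U+1884B: 4-byte form → F0 98 A1 8B.
Concatenated (27 bytes): D1 B6 EE 8E 8F F1 8F AE 8E F0 AB AE A9 E0 BD 8B 39 E3 AA A3 E8 8A A4 F0 98 A1 8B.

D1 B6 EE 8E 8F F1 8F AE 8E F0 AB AE A9 E0 BD 8B 39 E3 AA A3 E8 8A A4 F0 98 A1 8B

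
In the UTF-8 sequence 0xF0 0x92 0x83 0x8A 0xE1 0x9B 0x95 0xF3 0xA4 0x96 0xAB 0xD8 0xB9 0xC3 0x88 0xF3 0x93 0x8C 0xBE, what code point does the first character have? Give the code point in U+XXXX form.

Offset 0: leading byte 0xF0 = 11110000 → 4-byte char #1 = F0 92 83 8A.
Leading byte 0xF0 = 11110000 matches 11110xxx → 4-byte sequence.
Byte 1: 0xF0 = 11110000, payload 000 (3 bits).
Byte 2: 0x92 = 10010010 (10xxxxxx ✓), payload 010010.
Byte 3: 0x83 = 10000011 (10xxxxxx ✓), payload 000011.
Byte 4: 0x8A = 10001010 (10xxxxxx ✓), payload 001010.
Concatenate: 000010010000011001010 = 0x120CA (21 bits → U+120CA).

U+120CA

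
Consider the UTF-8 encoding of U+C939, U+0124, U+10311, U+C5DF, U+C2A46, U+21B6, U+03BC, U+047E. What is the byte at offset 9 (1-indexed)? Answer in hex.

0x91

1-indexed offset 9 is 0-indexed offset 8.
U+C939 → 3-byte form EC A4 B9 at offsets 0–2.
U+0124 → 2-byte form C4 A4 at offsets 3–4.
U+10311 → 4-byte form F0 90 8C 91 at offsets 5–8.
Offset 8 falls in char 3's range; it's byte 4 of F0 90 8C 91 = 0x91.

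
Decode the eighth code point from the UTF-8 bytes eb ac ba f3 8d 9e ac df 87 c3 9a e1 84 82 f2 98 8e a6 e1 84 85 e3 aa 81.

Offset 0: leading byte 0xEB = 11101011 → 3-byte char #1 = EB AC BA.
Offset 3: leading byte 0xF3 = 11110011 → 4-byte char #2 = F3 8D 9E AC.
Offset 7: leading byte 0xDF = 11011111 → 2-byte char #3 = DF 87.
Offset 9: leading byte 0xC3 = 11000011 → 2-byte char #4 = C3 9A.
Offset 11: leading byte 0xE1 = 11100001 → 3-byte char #5 = E1 84 82.
Offset 14: leading byte 0xF2 = 11110010 → 4-byte char #6 = F2 98 8E A6.
Offset 18: leading byte 0xE1 = 11100001 → 3-byte char #7 = E1 84 85.
Offset 21: leading byte 0xE3 = 11100011 → 3-byte char #8 = E3 AA 81.
Leading byte 0xE3 = 11100011 matches 1110xxxx → 3-byte sequence.
Byte 1: 0xE3 = 11100011, payload 0011 (4 bits).
Byte 2: 0xAA = 10101010 (10xxxxxx ✓), payload 101010.
Byte 3: 0x81 = 10000001 (10xxxxxx ✓), payload 000001.
Concatenate: 0011101010000001 = 0x3A81 (16 bits → U+3A81).

U+3A81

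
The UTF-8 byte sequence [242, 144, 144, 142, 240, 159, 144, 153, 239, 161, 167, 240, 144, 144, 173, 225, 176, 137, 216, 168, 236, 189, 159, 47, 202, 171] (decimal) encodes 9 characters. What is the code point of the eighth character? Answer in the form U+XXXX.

U+002F

Offset 0: leading byte 0xF2 = 11110010 → 4-byte char #1 = F2 90 90 8E.
Offset 4: leading byte 0xF0 = 11110000 → 4-byte char #2 = F0 9F 90 99.
Offset 8: leading byte 0xEF = 11101111 → 3-byte char #3 = EF A1 A7.
Offset 11: leading byte 0xF0 = 11110000 → 4-byte char #4 = F0 90 90 AD.
Offset 15: leading byte 0xE1 = 11100001 → 3-byte char #5 = E1 B0 89.
Offset 18: leading byte 0xD8 = 11011000 → 2-byte char #6 = D8 A8.
Offset 20: leading byte 0xEC = 11101100 → 3-byte char #7 = EC BD 9F.
Offset 23: leading byte 0x2F = 00101111 → 1-byte char #8 = 2F.
Leading byte 0x2F = 00101111 matches 0xxxxxxx → 1-byte sequence.
Byte 1: 0x2F = 00101111, payload 0101111 (7 bits).
Concatenate: 0101111 = 0x2F (7 bits → U+002F).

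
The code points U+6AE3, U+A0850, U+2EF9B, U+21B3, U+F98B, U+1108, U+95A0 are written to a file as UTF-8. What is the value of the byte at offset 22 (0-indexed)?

U+6AE3 → 3-byte form E6 AB A3 at offsets 0–2.
U+A0850 → 4-byte form F2 A0 A1 90 at offsets 3–6.
U+2EF9B → 4-byte form F0 AE BE 9B at offsets 7–10.
U+21B3 → 3-byte form E2 86 B3 at offsets 11–13.
U+F98B → 3-byte form EF A6 8B at offsets 14–16.
U+1108 → 3-byte form E1 84 88 at offsets 17–19.
U+95A0 → 3-byte form E9 96 A0 at offsets 20–22.
Offset 22 falls in char 7's range; it's byte 3 of E9 96 A0 = 0xA0.

0xA0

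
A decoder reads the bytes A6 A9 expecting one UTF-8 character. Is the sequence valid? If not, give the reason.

Byte 0xA6 = 10100110 has the form 10xxxxxx — a continuation byte — but there is no preceding leading byte.

invalid (continuation byte with no leading byte)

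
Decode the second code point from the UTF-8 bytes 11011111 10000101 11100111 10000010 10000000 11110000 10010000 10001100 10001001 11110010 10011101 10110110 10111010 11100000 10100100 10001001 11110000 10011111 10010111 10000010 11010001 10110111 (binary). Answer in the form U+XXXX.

U+7080

Offset 0: leading byte 0xDF = 11011111 → 2-byte char #1 = DF 85.
Offset 2: leading byte 0xE7 = 11100111 → 3-byte char #2 = E7 82 80.
Leading byte 0xE7 = 11100111 matches 1110xxxx → 3-byte sequence.
Byte 1: 0xE7 = 11100111, payload 0111 (4 bits).
Byte 2: 0x82 = 10000010 (10xxxxxx ✓), payload 000010.
Byte 3: 0x80 = 10000000 (10xxxxxx ✓), payload 000000.
Concatenate: 0111000010000000 = 0x7080 (16 bits → U+7080).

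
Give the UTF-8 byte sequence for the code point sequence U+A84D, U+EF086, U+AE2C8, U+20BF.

EA A1 8D F3 AF 82 86 F2 AE 8B 88 E2 82 BF

U+A84D: 3-byte form → EA A1 8D.
U+EF086: 4-byte form → F3 AF 82 86.
U+AE2C8: 4-byte form → F2 AE 8B 88.
U+20BF: 3-byte form → E2 82 BF.
Concatenated (14 bytes): EA A1 8D F3 AF 82 86 F2 AE 8B 88 E2 82 BF.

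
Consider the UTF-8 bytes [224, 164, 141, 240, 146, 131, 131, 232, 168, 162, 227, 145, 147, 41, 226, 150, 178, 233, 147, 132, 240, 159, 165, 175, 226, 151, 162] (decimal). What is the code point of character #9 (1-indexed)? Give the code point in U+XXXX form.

U+25E2

Offset 0: leading byte 0xE0 = 11100000 → 3-byte char #1 = E0 A4 8D.
Offset 3: leading byte 0xF0 = 11110000 → 4-byte char #2 = F0 92 83 83.
Offset 7: leading byte 0xE8 = 11101000 → 3-byte char #3 = E8 A8 A2.
Offset 10: leading byte 0xE3 = 11100011 → 3-byte char #4 = E3 91 93.
Offset 13: leading byte 0x29 = 00101001 → 1-byte char #5 = 29.
Offset 14: leading byte 0xE2 = 11100010 → 3-byte char #6 = E2 96 B2.
Offset 17: leading byte 0xE9 = 11101001 → 3-byte char #7 = E9 93 84.
Offset 20: leading byte 0xF0 = 11110000 → 4-byte char #8 = F0 9F A5 AF.
Offset 24: leading byte 0xE2 = 11100010 → 3-byte char #9 = E2 97 A2.
Leading byte 0xE2 = 11100010 matches 1110xxxx → 3-byte sequence.
Byte 1: 0xE2 = 11100010, payload 0010 (4 bits).
Byte 2: 0x97 = 10010111 (10xxxxxx ✓), payload 010111.
Byte 3: 0xA2 = 10100010 (10xxxxxx ✓), payload 100010.
Concatenate: 0010010111100010 = 0x25E2 (16 bits → U+25E2).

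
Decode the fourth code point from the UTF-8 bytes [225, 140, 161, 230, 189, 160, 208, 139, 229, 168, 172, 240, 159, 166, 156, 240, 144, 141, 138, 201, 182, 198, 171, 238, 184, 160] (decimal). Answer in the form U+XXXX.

Offset 0: leading byte 0xE1 = 11100001 → 3-byte char #1 = E1 8C A1.
Offset 3: leading byte 0xE6 = 11100110 → 3-byte char #2 = E6 BD A0.
Offset 6: leading byte 0xD0 = 11010000 → 2-byte char #3 = D0 8B.
Offset 8: leading byte 0xE5 = 11100101 → 3-byte char #4 = E5 A8 AC.
Leading byte 0xE5 = 11100101 matches 1110xxxx → 3-byte sequence.
Byte 1: 0xE5 = 11100101, payload 0101 (4 bits).
Byte 2: 0xA8 = 10101000 (10xxxxxx ✓), payload 101000.
Byte 3: 0xAC = 10101100 (10xxxxxx ✓), payload 101100.
Concatenate: 0101101000101100 = 0x5A2C (16 bits → U+5A2C).

U+5A2C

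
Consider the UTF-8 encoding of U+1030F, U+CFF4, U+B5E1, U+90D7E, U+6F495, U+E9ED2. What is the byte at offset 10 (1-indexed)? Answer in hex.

1-indexed offset 10 is 0-indexed offset 9.
U+1030F → 4-byte form F0 90 8C 8F at offsets 0–3.
U+CFF4 → 3-byte form EC BF B4 at offsets 4–6.
U+B5E1 → 3-byte form EB 97 A1 at offsets 7–9.
Offset 9 falls in char 3's range; it's byte 3 of EB 97 A1 = 0xA1.

0xA1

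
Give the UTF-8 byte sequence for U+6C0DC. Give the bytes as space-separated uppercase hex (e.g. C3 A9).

F1 AC 83 9C

U+6C0DC = 0x6C0DC = 442588 decimal. In range U+10000–U+10FFFF → 4-byte form: 11110xxx 10xxxxxx 10xxxxxx 10xxxxxx.
Binary (21 bits): 001101100000011011100.
Split 3+6+6+6: 001 | 101100 | 000011 | 011100.
Byte 1: 11110001 = 0xF1.
Byte 2: 10101100 = 0xAC.
Byte 3: 10000011 = 0x83.
Byte 4: 10011100 = 0x9C.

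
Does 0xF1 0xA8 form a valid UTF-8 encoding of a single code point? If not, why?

invalid (sequence truncated)

Leading byte 0xF1 = 11110001 → 4-byte form, but only 2 bytes are present.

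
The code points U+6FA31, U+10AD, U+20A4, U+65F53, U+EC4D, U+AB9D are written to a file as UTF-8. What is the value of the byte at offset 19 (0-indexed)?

0x9D

U+6FA31 → 4-byte form F1 AF A8 B1 at offsets 0–3.
U+10AD → 3-byte form E1 82 AD at offsets 4–6.
U+20A4 → 3-byte form E2 82 A4 at offsets 7–9.
U+65F53 → 4-byte form F1 A5 BD 93 at offsets 10–13.
U+EC4D → 3-byte form EE B1 8D at offsets 14–16.
U+AB9D → 3-byte form EA AE 9D at offsets 17–19.
Offset 19 falls in char 6's range; it's byte 3 of EA AE 9D = 0x9D.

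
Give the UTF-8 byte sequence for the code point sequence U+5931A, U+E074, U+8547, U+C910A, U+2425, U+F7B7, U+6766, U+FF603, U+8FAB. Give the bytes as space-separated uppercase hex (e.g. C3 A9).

F1 99 8C 9A EE 81 B4 E8 95 87 F3 89 84 8A E2 90 A5 EF 9E B7 E6 9D A6 F3 BF 98 83 E8 BE AB

U+5931A: 4-byte form → F1 99 8C 9A.
U+E074: 3-byte form → EE 81 B4.
U+8547: 3-byte form → E8 95 87.
U+C910A: 4-byte form → F3 89 84 8A.
U+2425: 3-byte form → E2 90 A5.
U+F7B7: 3-byte form → EF 9E B7.
U+6766: 3-byte form → E6 9D A6.
U+FF603: 4-byte form → F3 BF 98 83.
U+8FAB: 3-byte form → E8 BE AB.
Concatenated (30 bytes): F1 99 8C 9A EE 81 B4 E8 95 87 F3 89 84 8A E2 90 A5 EF 9E B7 E6 9D A6 F3 BF 98 83 E8 BE AB.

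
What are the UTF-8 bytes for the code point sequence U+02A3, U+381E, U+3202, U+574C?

CA A3 E3 A0 9E E3 88 82 E5 9D 8C

U+02A3: 2-byte form → CA A3.
U+381E: 3-byte form → E3 A0 9E.
U+3202: 3-byte form → E3 88 82.
U+574C: 3-byte form → E5 9D 8C.
Concatenated (11 bytes): CA A3 E3 A0 9E E3 88 82 E5 9D 8C.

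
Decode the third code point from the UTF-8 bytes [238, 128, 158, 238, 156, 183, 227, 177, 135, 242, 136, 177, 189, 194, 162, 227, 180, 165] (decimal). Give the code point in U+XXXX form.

U+3C47

Offset 0: leading byte 0xEE = 11101110 → 3-byte char #1 = EE 80 9E.
Offset 3: leading byte 0xEE = 11101110 → 3-byte char #2 = EE 9C B7.
Offset 6: leading byte 0xE3 = 11100011 → 3-byte char #3 = E3 B1 87.
Leading byte 0xE3 = 11100011 matches 1110xxxx → 3-byte sequence.
Byte 1: 0xE3 = 11100011, payload 0011 (4 bits).
Byte 2: 0xB1 = 10110001 (10xxxxxx ✓), payload 110001.
Byte 3: 0x87 = 10000111 (10xxxxxx ✓), payload 000111.
Concatenate: 0011110001000111 = 0x3C47 (16 bits → U+3C47).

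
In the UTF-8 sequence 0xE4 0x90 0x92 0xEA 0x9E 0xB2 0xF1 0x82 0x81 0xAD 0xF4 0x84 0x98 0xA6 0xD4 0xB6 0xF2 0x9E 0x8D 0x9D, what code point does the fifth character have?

Offset 0: leading byte 0xE4 = 11100100 → 3-byte char #1 = E4 90 92.
Offset 3: leading byte 0xEA = 11101010 → 3-byte char #2 = EA 9E B2.
Offset 6: leading byte 0xF1 = 11110001 → 4-byte char #3 = F1 82 81 AD.
Offset 10: leading byte 0xF4 = 11110100 → 4-byte char #4 = F4 84 98 A6.
Offset 14: leading byte 0xD4 = 11010100 → 2-byte char #5 = D4 B6.
Leading byte 0xD4 = 11010100 matches 110xxxxx → 2-byte sequence.
Byte 1: 0xD4 = 11010100, payload 10100 (5 bits).
Byte 2: 0xB6 = 10110110 (10xxxxxx ✓), payload 110110.
Concatenate: 10100110110 = 0x536 (11 bits → U+0536).

U+0536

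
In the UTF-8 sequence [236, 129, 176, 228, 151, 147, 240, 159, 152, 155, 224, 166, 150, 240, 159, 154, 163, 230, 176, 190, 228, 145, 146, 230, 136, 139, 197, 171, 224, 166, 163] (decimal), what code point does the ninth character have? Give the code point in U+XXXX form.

U+016B

Offset 0: leading byte 0xEC = 11101100 → 3-byte char #1 = EC 81 B0.
Offset 3: leading byte 0xE4 = 11100100 → 3-byte char #2 = E4 97 93.
Offset 6: leading byte 0xF0 = 11110000 → 4-byte char #3 = F0 9F 98 9B.
Offset 10: leading byte 0xE0 = 11100000 → 3-byte char #4 = E0 A6 96.
Offset 13: leading byte 0xF0 = 11110000 → 4-byte char #5 = F0 9F 9A A3.
Offset 17: leading byte 0xE6 = 11100110 → 3-byte char #6 = E6 B0 BE.
Offset 20: leading byte 0xE4 = 11100100 → 3-byte char #7 = E4 91 92.
Offset 23: leading byte 0xE6 = 11100110 → 3-byte char #8 = E6 88 8B.
Offset 26: leading byte 0xC5 = 11000101 → 2-byte char #9 = C5 AB.
Leading byte 0xC5 = 11000101 matches 110xxxxx → 2-byte sequence.
Byte 1: 0xC5 = 11000101, payload 00101 (5 bits).
Byte 2: 0xAB = 10101011 (10xxxxxx ✓), payload 101011.
Concatenate: 00101101011 = 0x16B (11 bits → U+016B).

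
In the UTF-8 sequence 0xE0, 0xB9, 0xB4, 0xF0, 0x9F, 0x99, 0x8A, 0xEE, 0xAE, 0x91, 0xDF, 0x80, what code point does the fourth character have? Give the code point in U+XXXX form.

Offset 0: leading byte 0xE0 = 11100000 → 3-byte char #1 = E0 B9 B4.
Offset 3: leading byte 0xF0 = 11110000 → 4-byte char #2 = F0 9F 99 8A.
Offset 7: leading byte 0xEE = 11101110 → 3-byte char #3 = EE AE 91.
Offset 10: leading byte 0xDF = 11011111 → 2-byte char #4 = DF 80.
Leading byte 0xDF = 11011111 matches 110xxxxx → 2-byte sequence.
Byte 1: 0xDF = 11011111, payload 11111 (5 bits).
Byte 2: 0x80 = 10000000 (10xxxxxx ✓), payload 000000.
Concatenate: 11111000000 = 0x7C0 (11 bits → U+07C0).

U+07C0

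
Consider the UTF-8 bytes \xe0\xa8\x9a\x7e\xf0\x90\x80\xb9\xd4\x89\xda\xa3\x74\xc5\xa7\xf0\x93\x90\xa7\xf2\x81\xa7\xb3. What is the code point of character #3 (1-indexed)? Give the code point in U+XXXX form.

U+10039

Offset 0: leading byte 0xE0 = 11100000 → 3-byte char #1 = E0 A8 9A.
Offset 3: leading byte 0x7E = 01111110 → 1-byte char #2 = 7E.
Offset 4: leading byte 0xF0 = 11110000 → 4-byte char #3 = F0 90 80 B9.
Leading byte 0xF0 = 11110000 matches 11110xxx → 4-byte sequence.
Byte 1: 0xF0 = 11110000, payload 000 (3 bits).
Byte 2: 0x90 = 10010000 (10xxxxxx ✓), payload 010000.
Byte 3: 0x80 = 10000000 (10xxxxxx ✓), payload 000000.
Byte 4: 0xB9 = 10111001 (10xxxxxx ✓), payload 111001.
Concatenate: 000010000000000111001 = 0x10039 (21 bits → U+10039).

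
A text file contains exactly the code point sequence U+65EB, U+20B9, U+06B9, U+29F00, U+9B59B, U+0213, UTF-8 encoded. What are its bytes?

U+65EB: 3-byte form → E6 97 AB.
U+20B9: 3-byte form → E2 82 B9.
U+06B9: 2-byte form → DA B9.
U+29F00: 4-byte form → F0 A9 BC 80.
U+9B59B: 4-byte form → F2 9B 96 9B.
U+0213: 2-byte form → C8 93.
Concatenated (18 bytes): E6 97 AB E2 82 B9 DA B9 F0 A9 BC 80 F2 9B 96 9B C8 93.

E6 97 AB E2 82 B9 DA B9 F0 A9 BC 80 F2 9B 96 9B C8 93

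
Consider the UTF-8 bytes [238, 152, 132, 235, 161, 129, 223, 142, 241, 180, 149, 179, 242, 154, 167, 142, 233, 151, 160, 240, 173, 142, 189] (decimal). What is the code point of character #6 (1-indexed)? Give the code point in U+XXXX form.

U+95E0

Offset 0: leading byte 0xEE = 11101110 → 3-byte char #1 = EE 98 84.
Offset 3: leading byte 0xEB = 11101011 → 3-byte char #2 = EB A1 81.
Offset 6: leading byte 0xDF = 11011111 → 2-byte char #3 = DF 8E.
Offset 8: leading byte 0xF1 = 11110001 → 4-byte char #4 = F1 B4 95 B3.
Offset 12: leading byte 0xF2 = 11110010 → 4-byte char #5 = F2 9A A7 8E.
Offset 16: leading byte 0xE9 = 11101001 → 3-byte char #6 = E9 97 A0.
Leading byte 0xE9 = 11101001 matches 1110xxxx → 3-byte sequence.
Byte 1: 0xE9 = 11101001, payload 1001 (4 bits).
Byte 2: 0x97 = 10010111 (10xxxxxx ✓), payload 010111.
Byte 3: 0xA0 = 10100000 (10xxxxxx ✓), payload 100000.
Concatenate: 1001010111100000 = 0x95E0 (16 bits → U+95E0).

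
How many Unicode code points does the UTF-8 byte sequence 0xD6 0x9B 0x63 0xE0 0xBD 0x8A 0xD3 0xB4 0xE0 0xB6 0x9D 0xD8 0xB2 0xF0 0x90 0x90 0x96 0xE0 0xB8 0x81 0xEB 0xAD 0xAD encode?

9

Byte at offset 0: 0xD6 = 11010110 → 2-byte char (#1). Advance 2.
Byte at offset 2: 0x63 = 01100011 → 1-byte char (#2). Advance 1.
Byte at offset 3: 0xE0 = 11100000 → 3-byte char (#3). Advance 3.
Byte at offset 6: 0xD3 = 11010011 → 2-byte char (#4). Advance 2.
Byte at offset 8: 0xE0 = 11100000 → 3-byte char (#5). Advance 3.
Byte at offset 11: 0xD8 = 11011000 → 2-byte char (#6). Advance 2.
Byte at offset 13: 0xF0 = 11110000 → 4-byte char (#7). Advance 4.
Byte at offset 17: 0xE0 = 11100000 → 3-byte char (#8). Advance 3.
Byte at offset 20: 0xEB = 11101011 → 3-byte char (#9). Advance 3.
Reached end at offset 23 after 9 code points.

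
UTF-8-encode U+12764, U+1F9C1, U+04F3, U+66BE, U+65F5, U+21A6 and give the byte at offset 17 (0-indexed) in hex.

U+12764 → 4-byte form F0 92 9D A4 at offsets 0–3.
U+1F9C1 → 4-byte form F0 9F A7 81 at offsets 4–7.
U+04F3 → 2-byte form D3 B3 at offsets 8–9.
U+66BE → 3-byte form E6 9A BE at offsets 10–12.
U+65F5 → 3-byte form E6 97 B5 at offsets 13–15.
U+21A6 → 3-byte form E2 86 A6 at offsets 16–18.
Offset 17 falls in char 6's range; it's byte 2 of E2 86 A6 = 0x86.

0x86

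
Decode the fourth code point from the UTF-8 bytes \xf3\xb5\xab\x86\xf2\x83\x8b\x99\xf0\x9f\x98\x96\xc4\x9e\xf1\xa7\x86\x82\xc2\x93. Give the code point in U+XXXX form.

U+011E

Offset 0: leading byte 0xF3 = 11110011 → 4-byte char #1 = F3 B5 AB 86.
Offset 4: leading byte 0xF2 = 11110010 → 4-byte char #2 = F2 83 8B 99.
Offset 8: leading byte 0xF0 = 11110000 → 4-byte char #3 = F0 9F 98 96.
Offset 12: leading byte 0xC4 = 11000100 → 2-byte char #4 = C4 9E.
Leading byte 0xC4 = 11000100 matches 110xxxxx → 2-byte sequence.
Byte 1: 0xC4 = 11000100, payload 00100 (5 bits).
Byte 2: 0x9E = 10011110 (10xxxxxx ✓), payload 011110.
Concatenate: 00100011110 = 0x11E (11 bits → U+011E).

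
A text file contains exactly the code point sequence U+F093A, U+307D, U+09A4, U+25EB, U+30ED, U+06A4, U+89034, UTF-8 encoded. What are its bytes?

U+F093A: 4-byte form → F3 B0 A4 BA.
U+307D: 3-byte form → E3 81 BD.
U+09A4: 3-byte form → E0 A6 A4.
U+25EB: 3-byte form → E2 97 AB.
U+30ED: 3-byte form → E3 83 AD.
U+06A4: 2-byte form → DA A4.
U+89034: 4-byte form → F2 89 80 B4.
Concatenated (22 bytes): F3 B0 A4 BA E3 81 BD E0 A6 A4 E2 97 AB E3 83 AD DA A4 F2 89 80 B4.

F3 B0 A4 BA E3 81 BD E0 A6 A4 E2 97 AB E3 83 AD DA A4 F2 89 80 B4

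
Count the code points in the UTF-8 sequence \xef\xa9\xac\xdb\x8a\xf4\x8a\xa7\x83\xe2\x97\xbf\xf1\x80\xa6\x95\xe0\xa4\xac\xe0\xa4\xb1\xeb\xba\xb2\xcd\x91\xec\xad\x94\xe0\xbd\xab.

11

Byte at offset 0: 0xEF = 11101111 → 3-byte char (#1). Advance 3.
Byte at offset 3: 0xDB = 11011011 → 2-byte char (#2). Advance 2.
Byte at offset 5: 0xF4 = 11110100 → 4-byte char (#3). Advance 4.
Byte at offset 9: 0xE2 = 11100010 → 3-byte char (#4). Advance 3.
Byte at offset 12: 0xF1 = 11110001 → 4-byte char (#5). Advance 4.
Byte at offset 16: 0xE0 = 11100000 → 3-byte char (#6). Advance 3.
Byte at offset 19: 0xE0 = 11100000 → 3-byte char (#7). Advance 3.
Byte at offset 22: 0xEB = 11101011 → 3-byte char (#8). Advance 3.
Byte at offset 25: 0xCD = 11001101 → 2-byte char (#9). Advance 2.
Byte at offset 27: 0xEC = 11101100 → 3-byte char (#10). Advance 3.
Byte at offset 30: 0xE0 = 11100000 → 3-byte char (#11). Advance 3.
Reached end at offset 33 after 11 code points.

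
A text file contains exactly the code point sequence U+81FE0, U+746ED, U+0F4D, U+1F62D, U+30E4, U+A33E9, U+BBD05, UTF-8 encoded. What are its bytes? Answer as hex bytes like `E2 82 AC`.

U+81FE0: 4-byte form → F2 81 BF A0.
U+746ED: 4-byte form → F1 B4 9B AD.
U+0F4D: 3-byte form → E0 BD 8D.
U+1F62D: 4-byte form → F0 9F 98 AD.
U+30E4: 3-byte form → E3 83 A4.
U+A33E9: 4-byte form → F2 A3 8F A9.
U+BBD05: 4-byte form → F2 BB B4 85.
Concatenated (26 bytes): F2 81 BF A0 F1 B4 9B AD E0 BD 8D F0 9F 98 AD E3 83 A4 F2 A3 8F A9 F2 BB B4 85.

F2 81 BF A0 F1 B4 9B AD E0 BD 8D F0 9F 98 AD E3 83 A4 F2 A3 8F A9 F2 BB B4 85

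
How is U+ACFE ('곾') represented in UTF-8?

U+ACFE = 0xACFE = 44286 decimal. In range U+0800–U+FFFF → 3-byte form: 1110xxxx 10xxxxxx 10xxxxxx.
Binary (16 bits): 1010110011111110.
Split 4+6+6: 1010 | 110011 | 111110.
Byte 1: 11101010 = 0xEA.
Byte 2: 10110011 = 0xB3.
Byte 3: 10111110 = 0xBE.

EA B3 BE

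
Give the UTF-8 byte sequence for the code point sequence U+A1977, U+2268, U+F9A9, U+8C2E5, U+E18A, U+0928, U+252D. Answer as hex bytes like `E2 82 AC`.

U+A1977: 4-byte form → F2 A1 A5 B7.
U+2268: 3-byte form → E2 89 A8.
U+F9A9: 3-byte form → EF A6 A9.
U+8C2E5: 4-byte form → F2 8C 8B A5.
U+E18A: 3-byte form → EE 86 8A.
U+0928: 3-byte form → E0 A4 A8.
U+252D: 3-byte form → E2 94 AD.
Concatenated (23 bytes): F2 A1 A5 B7 E2 89 A8 EF A6 A9 F2 8C 8B A5 EE 86 8A E0 A4 A8 E2 94 AD.

F2 A1 A5 B7 E2 89 A8 EF A6 A9 F2 8C 8B A5 EE 86 8A E0 A4 A8 E2 94 AD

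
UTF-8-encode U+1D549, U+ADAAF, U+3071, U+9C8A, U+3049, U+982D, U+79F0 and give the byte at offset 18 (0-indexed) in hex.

U+1D549 → 4-byte form F0 9D 95 89 at offsets 0–3.
U+ADAAF → 4-byte form F2 AD AA AF at offsets 4–7.
U+3071 → 3-byte form E3 81 B1 at offsets 8–10.
U+9C8A → 3-byte form E9 B2 8A at offsets 11–13.
U+3049 → 3-byte form E3 81 89 at offsets 14–16.
U+982D → 3-byte form E9 A0 AD at offsets 17–19.
Offset 18 falls in char 6's range; it's byte 2 of E9 A0 AD = 0xA0.

0xA0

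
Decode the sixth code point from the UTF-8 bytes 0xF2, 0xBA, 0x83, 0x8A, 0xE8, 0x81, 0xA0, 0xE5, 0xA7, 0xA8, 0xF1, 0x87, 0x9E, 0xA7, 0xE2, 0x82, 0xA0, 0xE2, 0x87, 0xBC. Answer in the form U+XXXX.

Offset 0: leading byte 0xF2 = 11110010 → 4-byte char #1 = F2 BA 83 8A.
Offset 4: leading byte 0xE8 = 11101000 → 3-byte char #2 = E8 81 A0.
Offset 7: leading byte 0xE5 = 11100101 → 3-byte char #3 = E5 A7 A8.
Offset 10: leading byte 0xF1 = 11110001 → 4-byte char #4 = F1 87 9E A7.
Offset 14: leading byte 0xE2 = 11100010 → 3-byte char #5 = E2 82 A0.
Offset 17: leading byte 0xE2 = 11100010 → 3-byte char #6 = E2 87 BC.
Leading byte 0xE2 = 11100010 matches 1110xxxx → 3-byte sequence.
Byte 1: 0xE2 = 11100010, payload 0010 (4 bits).
Byte 2: 0x87 = 10000111 (10xxxxxx ✓), payload 000111.
Byte 3: 0xBC = 10111100 (10xxxxxx ✓), payload 111100.
Concatenate: 0010000111111100 = 0x21FC (16 bits → U+21FC).

U+21FC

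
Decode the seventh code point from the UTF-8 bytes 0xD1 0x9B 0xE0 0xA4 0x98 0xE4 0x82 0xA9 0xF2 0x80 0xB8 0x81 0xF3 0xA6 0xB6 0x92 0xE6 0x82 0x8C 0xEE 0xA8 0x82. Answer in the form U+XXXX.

Offset 0: leading byte 0xD1 = 11010001 → 2-byte char #1 = D1 9B.
Offset 2: leading byte 0xE0 = 11100000 → 3-byte char #2 = E0 A4 98.
Offset 5: leading byte 0xE4 = 11100100 → 3-byte char #3 = E4 82 A9.
Offset 8: leading byte 0xF2 = 11110010 → 4-byte char #4 = F2 80 B8 81.
Offset 12: leading byte 0xF3 = 11110011 → 4-byte char #5 = F3 A6 B6 92.
Offset 16: leading byte 0xE6 = 11100110 → 3-byte char #6 = E6 82 8C.
Offset 19: leading byte 0xEE = 11101110 → 3-byte char #7 = EE A8 82.
Leading byte 0xEE = 11101110 matches 1110xxxx → 3-byte sequence.
Byte 1: 0xEE = 11101110, payload 1110 (4 bits).
Byte 2: 0xA8 = 10101000 (10xxxxxx ✓), payload 101000.
Byte 3: 0x82 = 10000010 (10xxxxxx ✓), payload 000010.
Concatenate: 1110101000000010 = 0xEA02 (16 bits → U+EA02).

U+EA02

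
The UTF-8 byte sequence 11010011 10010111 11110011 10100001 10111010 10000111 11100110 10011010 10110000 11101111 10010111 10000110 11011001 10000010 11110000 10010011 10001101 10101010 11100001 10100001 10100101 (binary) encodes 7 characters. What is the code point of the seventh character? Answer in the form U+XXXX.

Offset 0: leading byte 0xD3 = 11010011 → 2-byte char #1 = D3 97.
Offset 2: leading byte 0xF3 = 11110011 → 4-byte char #2 = F3 A1 BA 87.
Offset 6: leading byte 0xE6 = 11100110 → 3-byte char #3 = E6 9A B0.
Offset 9: leading byte 0xEF = 11101111 → 3-byte char #4 = EF 97 86.
Offset 12: leading byte 0xD9 = 11011001 → 2-byte char #5 = D9 82.
Offset 14: leading byte 0xF0 = 11110000 → 4-byte char #6 = F0 93 8D AA.
Offset 18: leading byte 0xE1 = 11100001 → 3-byte char #7 = E1 A1 A5.
Leading byte 0xE1 = 11100001 matches 1110xxxx → 3-byte sequence.
Byte 1: 0xE1 = 11100001, payload 0001 (4 bits).
Byte 2: 0xA1 = 10100001 (10xxxxxx ✓), payload 100001.
Byte 3: 0xA5 = 10100101 (10xxxxxx ✓), payload 100101.
Concatenate: 0001100001100101 = 0x1865 (16 bits → U+1865).

U+1865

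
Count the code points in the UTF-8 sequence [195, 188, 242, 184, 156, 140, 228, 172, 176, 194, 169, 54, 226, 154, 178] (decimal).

Byte at offset 0: 0xC3 = 11000011 → 2-byte char (#1). Advance 2.
Byte at offset 2: 0xF2 = 11110010 → 4-byte char (#2). Advance 4.
Byte at offset 6: 0xE4 = 11100100 → 3-byte char (#3). Advance 3.
Byte at offset 9: 0xC2 = 11000010 → 2-byte char (#4). Advance 2.
Byte at offset 11: 0x36 = 00110110 → 1-byte char (#5). Advance 1.
Byte at offset 12: 0xE2 = 11100010 → 3-byte char (#6). Advance 3.
Reached end at offset 15 after 6 code points.

6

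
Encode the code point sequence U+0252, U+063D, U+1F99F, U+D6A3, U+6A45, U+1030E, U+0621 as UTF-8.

U+0252: 2-byte form → C9 92.
U+063D: 2-byte form → D8 BD.
U+1F99F: 4-byte form → F0 9F A6 9F.
U+D6A3: 3-byte form → ED 9A A3.
U+6A45: 3-byte form → E6 A9 85.
U+1030E: 4-byte form → F0 90 8C 8E.
U+0621: 2-byte form → D8 A1.
Concatenated (20 bytes): C9 92 D8 BD F0 9F A6 9F ED 9A A3 E6 A9 85 F0 90 8C 8E D8 A1.

C9 92 D8 BD F0 9F A6 9F ED 9A A3 E6 A9 85 F0 90 8C 8E D8 A1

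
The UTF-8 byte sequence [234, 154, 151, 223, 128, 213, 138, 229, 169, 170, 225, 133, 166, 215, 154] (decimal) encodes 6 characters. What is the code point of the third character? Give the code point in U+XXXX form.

Offset 0: leading byte 0xEA = 11101010 → 3-byte char #1 = EA 9A 97.
Offset 3: leading byte 0xDF = 11011111 → 2-byte char #2 = DF 80.
Offset 5: leading byte 0xD5 = 11010101 → 2-byte char #3 = D5 8A.
Leading byte 0xD5 = 11010101 matches 110xxxxx → 2-byte sequence.
Byte 1: 0xD5 = 11010101, payload 10101 (5 bits).
Byte 2: 0x8A = 10001010 (10xxxxxx ✓), payload 001010.
Concatenate: 10101001010 = 0x54A (11 bits → U+054A).

U+054A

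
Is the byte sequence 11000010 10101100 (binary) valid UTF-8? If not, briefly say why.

valid

Leading byte 0xC2 = 11000010 → 2-byte form.
Continuation bytes 0xAC=10101100 all match 10xxxxxx.
Decoded value 0xAC is ≥ 0x80 (shortest form) and not a surrogate.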